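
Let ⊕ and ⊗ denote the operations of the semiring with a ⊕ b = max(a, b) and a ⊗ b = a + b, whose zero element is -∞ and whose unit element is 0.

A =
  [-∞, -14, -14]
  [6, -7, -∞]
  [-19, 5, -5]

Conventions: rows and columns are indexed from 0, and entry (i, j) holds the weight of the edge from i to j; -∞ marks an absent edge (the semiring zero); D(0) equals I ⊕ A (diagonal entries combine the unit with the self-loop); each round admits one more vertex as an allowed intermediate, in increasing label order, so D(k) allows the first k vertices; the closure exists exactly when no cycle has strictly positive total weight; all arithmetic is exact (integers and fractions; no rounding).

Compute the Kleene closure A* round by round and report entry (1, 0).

D(0):
  [0, -14, -14]
  [6, 0, -∞]
  [-19, 5, 0]
D(1):
  [0, -14, -14]
  [6, 0, -8]
  [-19, 5, 0]
D(2):
  [0, -14, -14]
  [6, 0, -8]
  [11, 5, 0]
D(3):
  [0, -9, -14]
  [6, 0, -8]
  [11, 5, 0]
Answer: A*[1][0] = 6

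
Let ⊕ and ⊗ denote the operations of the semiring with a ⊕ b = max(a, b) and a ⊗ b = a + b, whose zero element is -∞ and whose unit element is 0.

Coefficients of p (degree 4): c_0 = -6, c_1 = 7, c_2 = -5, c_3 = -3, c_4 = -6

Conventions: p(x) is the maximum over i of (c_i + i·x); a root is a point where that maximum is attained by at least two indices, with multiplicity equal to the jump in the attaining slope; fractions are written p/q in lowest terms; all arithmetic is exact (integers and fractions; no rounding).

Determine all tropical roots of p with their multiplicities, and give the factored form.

hull edge (i=0, c=-6) to (i=1, c=7): slope 13, span 1
hull edge (i=1, c=7) to (i=4, c=-6): slope -13/3, span 3
Factored form: p(x) = -6 ⊗ (x ⊕ (-13)) ⊗ (x ⊕ 13/3) ⊗ (x ⊕ 13/3) ⊗ (x ⊕ 13/3)
Answer: roots = -13 (mult 1), 13/3 (mult 3)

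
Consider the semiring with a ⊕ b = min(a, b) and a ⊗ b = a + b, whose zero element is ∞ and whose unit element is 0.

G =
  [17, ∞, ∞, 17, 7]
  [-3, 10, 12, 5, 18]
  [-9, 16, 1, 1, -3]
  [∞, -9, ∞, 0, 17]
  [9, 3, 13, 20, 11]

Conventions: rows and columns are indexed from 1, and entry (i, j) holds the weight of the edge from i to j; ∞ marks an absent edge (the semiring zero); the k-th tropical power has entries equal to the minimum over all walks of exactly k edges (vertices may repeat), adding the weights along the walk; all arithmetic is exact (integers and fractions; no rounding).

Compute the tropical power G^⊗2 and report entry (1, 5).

G^⊗2:
  [16, 8, 20, 17, 18]
  [3, -4, 13, 5, 4]
  [-8, -8, 2, 1, -2]
  [-12, -9, 3, -4, 9]
  [0, 11, 14, 8, 10]
Key observation: the optimum is the walk 1->5->5, with weight 7 + 11 = 18.
Optimal value attained by: walk 1->5->5.
Answer: (G^⊗2)[1][5] = 18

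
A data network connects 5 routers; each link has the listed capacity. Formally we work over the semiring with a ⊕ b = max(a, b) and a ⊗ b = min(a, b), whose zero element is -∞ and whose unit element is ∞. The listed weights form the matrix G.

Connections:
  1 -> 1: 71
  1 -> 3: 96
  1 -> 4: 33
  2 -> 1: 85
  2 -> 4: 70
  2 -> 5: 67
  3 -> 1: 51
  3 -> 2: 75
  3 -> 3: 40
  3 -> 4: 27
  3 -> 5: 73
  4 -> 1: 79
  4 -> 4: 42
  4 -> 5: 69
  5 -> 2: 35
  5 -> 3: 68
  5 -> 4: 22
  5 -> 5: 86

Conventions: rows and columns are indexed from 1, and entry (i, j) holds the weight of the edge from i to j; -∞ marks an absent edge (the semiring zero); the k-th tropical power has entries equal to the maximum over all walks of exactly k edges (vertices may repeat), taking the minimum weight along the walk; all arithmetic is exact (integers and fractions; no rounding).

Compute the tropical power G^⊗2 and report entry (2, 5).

G^⊗2:
  [71, 75, 71, 33, 73]
  [71, 35, 85, 42, 69]
  [75, 40, 68, 70, 73]
  [71, 35, 79, 42, 69]
  [51, 68, 68, 35, 86]
Key observation: the optimum is the walk 2->4->5, with weight 70 min 69 = 69.
Optimal value attained by: walk 2->4->5.
Answer: (G^⊗2)[2][5] = 69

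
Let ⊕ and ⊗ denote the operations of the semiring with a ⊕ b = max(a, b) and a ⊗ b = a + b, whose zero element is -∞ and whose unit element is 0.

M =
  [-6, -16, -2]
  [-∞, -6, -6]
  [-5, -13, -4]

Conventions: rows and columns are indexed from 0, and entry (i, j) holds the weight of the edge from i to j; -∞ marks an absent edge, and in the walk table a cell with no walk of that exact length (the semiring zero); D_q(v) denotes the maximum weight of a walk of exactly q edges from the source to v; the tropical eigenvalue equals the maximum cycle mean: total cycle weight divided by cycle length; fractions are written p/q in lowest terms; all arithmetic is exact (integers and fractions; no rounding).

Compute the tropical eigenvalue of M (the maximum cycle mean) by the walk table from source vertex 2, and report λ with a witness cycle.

q=0: [-∞, -∞, 0]
q=1: [-5, -13, -4]
q=2: [-9, -17, -7]
q=3: [-12, -20, -11]
Optimal cycle mean attained by: cycle 0->2->0, total (-2) + (-5), length 2.
Answer: λ = -7/2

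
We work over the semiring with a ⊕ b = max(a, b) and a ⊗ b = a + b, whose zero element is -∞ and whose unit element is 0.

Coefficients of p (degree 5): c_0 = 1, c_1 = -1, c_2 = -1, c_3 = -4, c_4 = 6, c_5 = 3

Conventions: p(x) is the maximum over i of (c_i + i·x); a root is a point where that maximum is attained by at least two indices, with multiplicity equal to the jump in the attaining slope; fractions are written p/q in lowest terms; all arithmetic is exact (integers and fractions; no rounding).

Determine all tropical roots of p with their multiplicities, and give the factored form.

hull edge (i=0, c=1) to (i=4, c=6): slope 5/4, span 4
hull edge (i=4, c=6) to (i=5, c=3): slope -3, span 1
Factored form: p(x) = 3 ⊗ (x ⊕ (-5/4)) ⊗ (x ⊕ (-5/4)) ⊗ (x ⊕ (-5/4)) ⊗ (x ⊕ (-5/4)) ⊗ (x ⊕ 3)
Answer: roots = -5/4 (mult 4), 3 (mult 1)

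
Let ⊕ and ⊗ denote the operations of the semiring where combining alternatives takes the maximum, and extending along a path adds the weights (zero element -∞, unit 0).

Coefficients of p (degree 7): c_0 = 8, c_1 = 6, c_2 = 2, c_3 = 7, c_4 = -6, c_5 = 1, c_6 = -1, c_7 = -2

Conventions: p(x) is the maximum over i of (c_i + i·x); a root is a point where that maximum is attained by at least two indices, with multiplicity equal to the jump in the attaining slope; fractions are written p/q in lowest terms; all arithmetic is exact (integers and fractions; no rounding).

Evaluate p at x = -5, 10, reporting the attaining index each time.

p(-5) = max(8+0·(-5)=8, 6+1·(-5)=1, 2+2·(-5)=-8, 7+3·(-5)=-8, -6+4·(-5)=-26, 1+5·(-5)=-24, -1+6·(-5)=-31, -2+7·(-5)=-37) = 8 (attained by i=0)
p(10) = max(8+0·10=8, 6+1·10=16, 2+2·10=22, 7+3·10=37, -6+4·10=34, 1+5·10=51, -1+6·10=59, -2+7·10=68) = 68 (attained by i=7)
Answer: p(-5) = 8; p(10) = 68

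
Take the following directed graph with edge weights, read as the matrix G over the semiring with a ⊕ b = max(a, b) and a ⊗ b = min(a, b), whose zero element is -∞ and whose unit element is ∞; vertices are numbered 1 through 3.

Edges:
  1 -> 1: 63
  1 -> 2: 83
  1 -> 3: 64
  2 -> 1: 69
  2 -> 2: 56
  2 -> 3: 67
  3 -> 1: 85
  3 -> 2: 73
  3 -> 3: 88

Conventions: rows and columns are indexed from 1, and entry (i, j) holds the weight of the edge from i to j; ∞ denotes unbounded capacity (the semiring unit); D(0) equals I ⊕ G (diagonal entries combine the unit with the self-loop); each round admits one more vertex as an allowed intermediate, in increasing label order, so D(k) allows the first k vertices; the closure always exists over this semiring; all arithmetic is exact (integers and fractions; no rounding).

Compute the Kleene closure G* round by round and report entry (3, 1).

D(0):
  [∞, 83, 64]
  [69, ∞, 67]
  [85, 73, ∞]
D(1):
  [∞, 83, 64]
  [69, ∞, 67]
  [85, 83, ∞]
D(2):
  [∞, 83, 67]
  [69, ∞, 67]
  [85, 83, ∞]
D(3):
  [∞, 83, 67]
  [69, ∞, 67]
  [85, 83, ∞]
Answer: G*[3][1] = 85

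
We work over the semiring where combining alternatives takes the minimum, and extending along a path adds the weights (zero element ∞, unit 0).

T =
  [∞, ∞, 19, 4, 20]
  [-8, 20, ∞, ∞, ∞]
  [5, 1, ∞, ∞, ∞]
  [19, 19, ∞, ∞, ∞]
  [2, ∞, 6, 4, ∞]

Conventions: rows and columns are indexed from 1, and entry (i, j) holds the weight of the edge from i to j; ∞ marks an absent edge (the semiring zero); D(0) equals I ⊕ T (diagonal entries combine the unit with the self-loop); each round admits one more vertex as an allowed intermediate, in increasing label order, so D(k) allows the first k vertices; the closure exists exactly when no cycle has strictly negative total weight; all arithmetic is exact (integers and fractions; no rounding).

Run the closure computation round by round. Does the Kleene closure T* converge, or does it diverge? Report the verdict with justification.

D(0):
  [0, ∞, 19, 4, 20]
  [-8, 0, ∞, ∞, ∞]
  [5, 1, 0, ∞, ∞]
  [19, 19, ∞, 0, ∞]
  [2, ∞, 6, 4, 0]
D(1):
  [0, ∞, 19, 4, 20]
  [-8, 0, 11, -4, 12]
  [5, 1, 0, 9, 25]
  [19, 19, 38, 0, 39]
  [2, ∞, 6, 4, 0]
D(2):
  [0, ∞, 19, 4, 20]
  [-8, 0, 11, -4, 12]
  [-7, 1, 0, -3, 13]
  [11, 19, 30, 0, 31]
  [2, ∞, 6, 4, 0]
D(3):
  [0, 20, 19, 4, 20]
  [-8, 0, 11, -4, 12]
  [-7, 1, 0, -3, 13]
  [11, 19, 30, 0, 31]
  [-1, 7, 6, 3, 0]
D(4):
  [0, 20, 19, 4, 20]
  [-8, 0, 11, -4, 12]
  [-7, 1, 0, -3, 13]
  [11, 19, 30, 0, 31]
  [-1, 7, 6, 3, 0]
D(5):
  [0, 20, 19, 4, 20]
  [-8, 0, 11, -4, 12]
  [-7, 1, 0, -3, 13]
  [11, 19, 30, 0, 31]
  [-1, 7, 6, 3, 0]
Key observation: every diagonal entry stays at the unit through all rounds, so no improving cycle exists.
Answer: CONVERGES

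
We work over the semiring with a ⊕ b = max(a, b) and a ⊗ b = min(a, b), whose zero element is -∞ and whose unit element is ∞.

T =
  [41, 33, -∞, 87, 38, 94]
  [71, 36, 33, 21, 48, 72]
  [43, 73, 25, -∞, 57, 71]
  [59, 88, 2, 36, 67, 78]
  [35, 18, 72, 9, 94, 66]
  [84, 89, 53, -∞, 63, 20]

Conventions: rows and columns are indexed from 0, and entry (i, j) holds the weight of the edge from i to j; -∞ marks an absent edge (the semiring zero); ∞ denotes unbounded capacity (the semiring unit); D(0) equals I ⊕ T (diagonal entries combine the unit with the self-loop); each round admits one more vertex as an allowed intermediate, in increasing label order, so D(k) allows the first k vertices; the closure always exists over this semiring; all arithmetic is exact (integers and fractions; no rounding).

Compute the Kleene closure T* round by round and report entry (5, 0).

D(0):
  [∞, 33, -∞, 87, 38, 94]
  [71, ∞, 33, 21, 48, 72]
  [43, 73, ∞, -∞, 57, 71]
  [59, 88, 2, ∞, 67, 78]
  [35, 18, 72, 9, ∞, 66]
  [84, 89, 53, -∞, 63, ∞]
D(1):
  [∞, 33, -∞, 87, 38, 94]
  [71, ∞, 33, 71, 48, 72]
  [43, 73, ∞, 43, 57, 71]
  [59, 88, 2, ∞, 67, 78]
  [35, 33, 72, 35, ∞, 66]
  [84, 89, 53, 84, 63, ∞]
D(2):
  [∞, 33, 33, 87, 38, 94]
  [71, ∞, 33, 71, 48, 72]
  [71, 73, ∞, 71, 57, 72]
  [71, 88, 33, ∞, 67, 78]
  [35, 33, 72, 35, ∞, 66]
  [84, 89, 53, 84, 63, ∞]
D(3):
  [∞, 33, 33, 87, 38, 94]
  [71, ∞, 33, 71, 48, 72]
  [71, 73, ∞, 71, 57, 72]
  [71, 88, 33, ∞, 67, 78]
  [71, 72, 72, 71, ∞, 72]
  [84, 89, 53, 84, 63, ∞]
D(4):
  [∞, 87, 33, 87, 67, 94]
  [71, ∞, 33, 71, 67, 72]
  [71, 73, ∞, 71, 67, 72]
  [71, 88, 33, ∞, 67, 78]
  [71, 72, 72, 71, ∞, 72]
  [84, 89, 53, 84, 67, ∞]
D(5):
  [∞, 87, 67, 87, 67, 94]
  [71, ∞, 67, 71, 67, 72]
  [71, 73, ∞, 71, 67, 72]
  [71, 88, 67, ∞, 67, 78]
  [71, 72, 72, 71, ∞, 72]
  [84, 89, 67, 84, 67, ∞]
D(6):
  [∞, 89, 67, 87, 67, 94]
  [72, ∞, 67, 72, 67, 72]
  [72, 73, ∞, 72, 67, 72]
  [78, 88, 67, ∞, 67, 78]
  [72, 72, 72, 72, ∞, 72]
  [84, 89, 67, 84, 67, ∞]
Answer: T*[5][0] = 84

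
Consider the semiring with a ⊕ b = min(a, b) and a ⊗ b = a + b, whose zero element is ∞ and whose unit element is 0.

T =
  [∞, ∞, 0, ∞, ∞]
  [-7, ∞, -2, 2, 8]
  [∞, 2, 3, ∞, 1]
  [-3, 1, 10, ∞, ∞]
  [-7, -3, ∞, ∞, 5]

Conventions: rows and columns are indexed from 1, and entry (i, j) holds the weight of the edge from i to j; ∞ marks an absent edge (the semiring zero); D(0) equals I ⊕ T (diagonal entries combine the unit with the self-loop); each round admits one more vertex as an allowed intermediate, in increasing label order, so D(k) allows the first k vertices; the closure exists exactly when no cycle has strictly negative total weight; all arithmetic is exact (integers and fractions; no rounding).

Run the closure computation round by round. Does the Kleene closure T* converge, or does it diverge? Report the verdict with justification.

D(0):
  [0, ∞, 0, ∞, ∞]
  [-7, 0, -2, 2, 8]
  [∞, 2, 0, ∞, 1]
  [-3, 1, 10, 0, ∞]
  [-7, -3, ∞, ∞, 0]
D(1):
  [0, ∞, 0, ∞, ∞]
  [-7, 0, -7, 2, 8]
  [∞, 2, 0, ∞, 1]
  [-3, 1, -3, 0, ∞]
  [-7, -3, -7, ∞, 0]
Detection: at round 2, diagonal entry (3, 3) turns strictly negative.
Key observation: the cycle 3->2->1->3 has total weight 2 + (-7) + 0, which is strictly negative.
Answer: DIVERGES — negative cycle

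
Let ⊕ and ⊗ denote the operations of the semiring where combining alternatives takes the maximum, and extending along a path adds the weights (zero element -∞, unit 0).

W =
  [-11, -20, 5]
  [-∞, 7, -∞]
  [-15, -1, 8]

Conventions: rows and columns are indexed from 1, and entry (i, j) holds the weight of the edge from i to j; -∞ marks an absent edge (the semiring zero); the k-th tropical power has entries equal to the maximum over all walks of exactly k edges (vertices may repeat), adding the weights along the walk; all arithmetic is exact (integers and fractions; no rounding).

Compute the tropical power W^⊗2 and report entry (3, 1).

W^⊗2:
  [-10, 4, 13]
  [-∞, 14, -∞]
  [-7, 7, 16]
Key observation: the optimum is the walk 3->3->1, with weight 8 + (-15) = -7.
Optimal value attained by: walk 3->3->1.
Answer: (W^⊗2)[3][1] = -7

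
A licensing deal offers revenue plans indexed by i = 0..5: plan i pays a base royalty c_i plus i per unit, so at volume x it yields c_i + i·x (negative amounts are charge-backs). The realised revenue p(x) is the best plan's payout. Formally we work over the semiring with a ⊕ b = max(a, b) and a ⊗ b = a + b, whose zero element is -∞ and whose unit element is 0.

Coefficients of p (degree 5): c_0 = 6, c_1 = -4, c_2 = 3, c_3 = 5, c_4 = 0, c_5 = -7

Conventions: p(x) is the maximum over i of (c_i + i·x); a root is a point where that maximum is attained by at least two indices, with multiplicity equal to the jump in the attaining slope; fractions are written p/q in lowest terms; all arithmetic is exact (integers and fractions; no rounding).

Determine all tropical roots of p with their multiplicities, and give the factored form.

hull edge (i=0, c=6) to (i=3, c=5): slope -1/3, span 3
hull edge (i=3, c=5) to (i=4, c=0): slope -5, span 1
hull edge (i=4, c=0) to (i=5, c=-7): slope -7, span 1
Factored form: p(x) = -7 ⊗ (x ⊕ 1/3) ⊗ (x ⊕ 1/3) ⊗ (x ⊕ 1/3) ⊗ (x ⊕ 5) ⊗ (x ⊕ 7)
Answer: roots = 1/3 (mult 3), 5 (mult 1), 7 (mult 1)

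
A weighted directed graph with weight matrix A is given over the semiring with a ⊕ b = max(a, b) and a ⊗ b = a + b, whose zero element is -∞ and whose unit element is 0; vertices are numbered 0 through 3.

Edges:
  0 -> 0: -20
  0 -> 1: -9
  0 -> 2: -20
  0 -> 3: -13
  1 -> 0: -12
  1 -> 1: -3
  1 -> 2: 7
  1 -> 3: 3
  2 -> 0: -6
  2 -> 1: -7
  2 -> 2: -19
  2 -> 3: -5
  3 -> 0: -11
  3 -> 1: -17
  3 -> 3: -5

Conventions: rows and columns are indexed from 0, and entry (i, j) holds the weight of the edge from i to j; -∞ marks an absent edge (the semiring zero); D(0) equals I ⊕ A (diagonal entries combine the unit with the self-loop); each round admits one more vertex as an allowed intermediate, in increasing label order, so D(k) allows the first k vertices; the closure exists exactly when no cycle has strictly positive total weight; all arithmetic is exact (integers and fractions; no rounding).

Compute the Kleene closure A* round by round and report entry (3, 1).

D(0):
  [0, -9, -20, -13]
  [-12, 0, 7, 3]
  [-6, -7, 0, -5]
  [-11, -17, -∞, 0]
D(1):
  [0, -9, -20, -13]
  [-12, 0, 7, 3]
  [-6, -7, 0, -5]
  [-11, -17, -31, 0]
D(2):
  [0, -9, -2, -6]
  [-12, 0, 7, 3]
  [-6, -7, 0, -4]
  [-11, -17, -10, 0]
D(3):
  [0, -9, -2, -6]
  [1, 0, 7, 3]
  [-6, -7, 0, -4]
  [-11, -17, -10, 0]
D(4):
  [0, -9, -2, -6]
  [1, 0, 7, 3]
  [-6, -7, 0, -4]
  [-11, -17, -10, 0]
Answer: A*[3][1] = -17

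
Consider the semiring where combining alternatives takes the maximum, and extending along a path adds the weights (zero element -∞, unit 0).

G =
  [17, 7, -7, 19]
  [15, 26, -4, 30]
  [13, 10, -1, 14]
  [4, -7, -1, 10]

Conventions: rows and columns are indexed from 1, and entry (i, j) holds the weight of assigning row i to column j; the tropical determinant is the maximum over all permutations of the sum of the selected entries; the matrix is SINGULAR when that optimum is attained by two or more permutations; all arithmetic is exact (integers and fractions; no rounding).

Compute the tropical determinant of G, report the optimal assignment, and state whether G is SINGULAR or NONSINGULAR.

σ = (1, 2, 3, 4): 17 + 26 + (-1) + 10 = 52
σ = (1, 2, 4, 3): 17 + 26 + 14 + (-1) = 56
σ = (1, 3, 2, 4): 17 + (-4) + 10 + 10 = 33
σ = (1, 3, 4, 2): 17 + (-4) + 14 + (-7) = 20
σ = (1, 4, 2, 3): 17 + 30 + 10 + (-1) = 56
σ = (1, 4, 3, 2): 17 + 30 + (-1) + (-7) = 39
σ = (2, 1, 3, 4): 7 + 15 + (-1) + 10 = 31
σ = (2, 1, 4, 3): 7 + 15 + 14 + (-1) = 35
σ = (2, 3, 1, 4): 7 + (-4) + 13 + 10 = 26
σ = (2, 3, 4, 1): 7 + (-4) + 14 + 4 = 21
σ = (2, 4, 1, 3): 7 + 30 + 13 + (-1) = 49
σ = (2, 4, 3, 1): 7 + 30 + (-1) + 4 = 40
σ = (3, 1, 2, 4): (-7) + 15 + 10 + 10 = 28
σ = (3, 1, 4, 2): (-7) + 15 + 14 + (-7) = 15
σ = (3, 2, 1, 4): (-7) + 26 + 13 + 10 = 42
σ = (3, 2, 4, 1): (-7) + 26 + 14 + 4 = 37
σ = (3, 4, 1, 2): (-7) + 30 + 13 + (-7) = 29
σ = (3, 4, 2, 1): (-7) + 30 + 10 + 4 = 37
σ = (4, 1, 2, 3): 19 + 15 + 10 + (-1) = 43
σ = (4, 1, 3, 2): 19 + 15 + (-1) + (-7) = 26
σ = (4, 2, 1, 3): 19 + 26 + 13 + (-1) = 57
σ = (4, 2, 3, 1): 19 + 26 + (-1) + 4 = 48
σ = (4, 3, 1, 2): 19 + (-4) + 13 + (-7) = 21
σ = (4, 3, 2, 1): 19 + (-4) + 10 + 4 = 29
Optimal value attained by: σ = (4, 2, 1, 3).
Answer: det⊕(G) = 57; verdict: NONSINGULAR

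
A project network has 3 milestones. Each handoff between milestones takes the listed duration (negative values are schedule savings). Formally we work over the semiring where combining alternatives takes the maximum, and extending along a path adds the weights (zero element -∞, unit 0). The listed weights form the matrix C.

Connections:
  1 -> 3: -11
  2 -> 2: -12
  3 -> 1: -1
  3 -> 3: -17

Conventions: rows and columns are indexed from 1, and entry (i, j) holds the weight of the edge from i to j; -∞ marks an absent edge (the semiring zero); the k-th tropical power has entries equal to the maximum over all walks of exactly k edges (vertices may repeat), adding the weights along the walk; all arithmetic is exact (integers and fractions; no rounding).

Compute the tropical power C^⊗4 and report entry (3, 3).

C^⊗2:
  [-12, -∞, -28]
  [-∞, -24, -∞]
  [-18, -∞, -12]
C^⊗3:
  [-29, -∞, -23]
  [-∞, -36, -∞]
  [-13, -∞, -29]
C^⊗4:
  [-24, -∞, -40]
  [-∞, -48, -∞]
  [-30, -∞, -24]
Key observation: the optimum is the walk 3->1->3->1->3, with weight (-1) + (-11) + (-1) + (-11) = -24.
Optimal value attained by: walk 3->1->3->1->3.
Answer: (C^⊗4)[3][3] = -24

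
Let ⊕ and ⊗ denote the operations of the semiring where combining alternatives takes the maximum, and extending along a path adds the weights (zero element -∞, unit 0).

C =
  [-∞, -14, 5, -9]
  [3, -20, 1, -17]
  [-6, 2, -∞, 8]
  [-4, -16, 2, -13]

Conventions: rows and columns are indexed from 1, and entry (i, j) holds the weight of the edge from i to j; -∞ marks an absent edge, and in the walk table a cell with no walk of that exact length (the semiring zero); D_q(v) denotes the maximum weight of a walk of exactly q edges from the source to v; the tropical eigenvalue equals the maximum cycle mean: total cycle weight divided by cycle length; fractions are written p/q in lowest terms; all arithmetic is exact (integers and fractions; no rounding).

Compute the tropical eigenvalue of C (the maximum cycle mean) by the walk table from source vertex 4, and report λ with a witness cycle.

q=0: [-∞, -∞, -∞, 0]
q=1: [-4, -16, 2, -13]
q=2: [-4, 4, 1, 10]
q=3: [7, 3, 12, 9]
q=4: [6, 14, 12, 20]
Optimal cycle mean attained by: cycle 3->4->3, total 8 + 2, length 2.
Answer: λ = 5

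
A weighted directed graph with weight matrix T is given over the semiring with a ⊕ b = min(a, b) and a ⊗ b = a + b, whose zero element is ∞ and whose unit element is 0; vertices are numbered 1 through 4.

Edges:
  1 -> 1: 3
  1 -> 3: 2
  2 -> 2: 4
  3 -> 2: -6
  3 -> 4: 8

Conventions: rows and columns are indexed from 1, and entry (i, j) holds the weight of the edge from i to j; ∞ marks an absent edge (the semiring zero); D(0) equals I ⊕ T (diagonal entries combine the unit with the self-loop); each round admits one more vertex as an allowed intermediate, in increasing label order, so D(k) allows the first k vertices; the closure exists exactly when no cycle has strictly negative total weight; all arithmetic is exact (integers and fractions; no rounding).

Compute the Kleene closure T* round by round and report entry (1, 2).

D(0):
  [0, ∞, 2, ∞]
  [∞, 0, ∞, ∞]
  [∞, -6, 0, 8]
  [∞, ∞, ∞, 0]
D(1):
  [0, ∞, 2, ∞]
  [∞, 0, ∞, ∞]
  [∞, -6, 0, 8]
  [∞, ∞, ∞, 0]
D(2):
  [0, ∞, 2, ∞]
  [∞, 0, ∞, ∞]
  [∞, -6, 0, 8]
  [∞, ∞, ∞, 0]
D(3):
  [0, -4, 2, 10]
  [∞, 0, ∞, ∞]
  [∞, -6, 0, 8]
  [∞, ∞, ∞, 0]
D(4):
  [0, -4, 2, 10]
  [∞, 0, ∞, ∞]
  [∞, -6, 0, 8]
  [∞, ∞, ∞, 0]
Answer: T*[1][2] = -4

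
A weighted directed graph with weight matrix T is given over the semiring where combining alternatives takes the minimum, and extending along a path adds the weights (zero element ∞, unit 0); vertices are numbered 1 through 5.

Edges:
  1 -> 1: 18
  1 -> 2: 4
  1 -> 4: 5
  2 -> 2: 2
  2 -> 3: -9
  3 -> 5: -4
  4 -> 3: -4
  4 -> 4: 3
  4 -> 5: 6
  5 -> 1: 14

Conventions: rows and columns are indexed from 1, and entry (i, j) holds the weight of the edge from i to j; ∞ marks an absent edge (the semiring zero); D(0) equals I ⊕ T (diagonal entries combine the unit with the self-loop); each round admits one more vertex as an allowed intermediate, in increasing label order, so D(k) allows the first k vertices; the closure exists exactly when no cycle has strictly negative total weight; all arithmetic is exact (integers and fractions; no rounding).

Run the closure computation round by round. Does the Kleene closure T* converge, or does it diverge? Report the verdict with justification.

D(0):
  [0, 4, ∞, 5, ∞]
  [∞, 0, -9, ∞, ∞]
  [∞, ∞, 0, ∞, -4]
  [∞, ∞, -4, 0, 6]
  [14, ∞, ∞, ∞, 0]
D(1):
  [0, 4, ∞, 5, ∞]
  [∞, 0, -9, ∞, ∞]
  [∞, ∞, 0, ∞, -4]
  [∞, ∞, -4, 0, 6]
  [14, 18, ∞, 19, 0]
D(2):
  [0, 4, -5, 5, ∞]
  [∞, 0, -9, ∞, ∞]
  [∞, ∞, 0, ∞, -4]
  [∞, ∞, -4, 0, 6]
  [14, 18, 9, 19, 0]
D(3):
  [0, 4, -5, 5, -9]
  [∞, 0, -9, ∞, -13]
  [∞, ∞, 0, ∞, -4]
  [∞, ∞, -4, 0, -8]
  [14, 18, 9, 19, 0]
D(4):
  [0, 4, -5, 5, -9]
  [∞, 0, -9, ∞, -13]
  [∞, ∞, 0, ∞, -4]
  [∞, ∞, -4, 0, -8]
  [14, 18, 9, 19, 0]
D(5):
  [0, 4, -5, 5, -9]
  [1, 0, -9, 6, -13]
  [10, 14, 0, 15, -4]
  [6, 10, -4, 0, -8]
  [14, 18, 9, 19, 0]
Key observation: every diagonal entry stays at the unit through all rounds, so no improving cycle exists.
Answer: CONVERGES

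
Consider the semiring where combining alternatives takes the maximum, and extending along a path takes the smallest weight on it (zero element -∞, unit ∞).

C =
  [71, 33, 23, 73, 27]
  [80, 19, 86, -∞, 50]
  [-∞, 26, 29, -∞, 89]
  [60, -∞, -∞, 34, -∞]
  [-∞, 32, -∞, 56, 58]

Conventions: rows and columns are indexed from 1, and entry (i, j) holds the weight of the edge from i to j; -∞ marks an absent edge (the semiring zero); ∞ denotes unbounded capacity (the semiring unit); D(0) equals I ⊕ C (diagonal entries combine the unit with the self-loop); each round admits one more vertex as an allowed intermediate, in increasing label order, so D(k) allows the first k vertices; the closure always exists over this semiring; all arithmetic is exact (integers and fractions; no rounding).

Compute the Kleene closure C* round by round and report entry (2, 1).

D(0):
  [∞, 33, 23, 73, 27]
  [80, ∞, 86, -∞, 50]
  [-∞, 26, ∞, -∞, 89]
  [60, -∞, -∞, ∞, -∞]
  [-∞, 32, -∞, 56, ∞]
D(1):
  [∞, 33, 23, 73, 27]
  [80, ∞, 86, 73, 50]
  [-∞, 26, ∞, -∞, 89]
  [60, 33, 23, ∞, 27]
  [-∞, 32, -∞, 56, ∞]
D(2):
  [∞, 33, 33, 73, 33]
  [80, ∞, 86, 73, 50]
  [26, 26, ∞, 26, 89]
  [60, 33, 33, ∞, 33]
  [32, 32, 32, 56, ∞]
D(3):
  [∞, 33, 33, 73, 33]
  [80, ∞, 86, 73, 86]
  [26, 26, ∞, 26, 89]
  [60, 33, 33, ∞, 33]
  [32, 32, 32, 56, ∞]
D(4):
  [∞, 33, 33, 73, 33]
  [80, ∞, 86, 73, 86]
  [26, 26, ∞, 26, 89]
  [60, 33, 33, ∞, 33]
  [56, 33, 33, 56, ∞]
D(5):
  [∞, 33, 33, 73, 33]
  [80, ∞, 86, 73, 86]
  [56, 33, ∞, 56, 89]
  [60, 33, 33, ∞, 33]
  [56, 33, 33, 56, ∞]
Answer: C*[2][1] = 80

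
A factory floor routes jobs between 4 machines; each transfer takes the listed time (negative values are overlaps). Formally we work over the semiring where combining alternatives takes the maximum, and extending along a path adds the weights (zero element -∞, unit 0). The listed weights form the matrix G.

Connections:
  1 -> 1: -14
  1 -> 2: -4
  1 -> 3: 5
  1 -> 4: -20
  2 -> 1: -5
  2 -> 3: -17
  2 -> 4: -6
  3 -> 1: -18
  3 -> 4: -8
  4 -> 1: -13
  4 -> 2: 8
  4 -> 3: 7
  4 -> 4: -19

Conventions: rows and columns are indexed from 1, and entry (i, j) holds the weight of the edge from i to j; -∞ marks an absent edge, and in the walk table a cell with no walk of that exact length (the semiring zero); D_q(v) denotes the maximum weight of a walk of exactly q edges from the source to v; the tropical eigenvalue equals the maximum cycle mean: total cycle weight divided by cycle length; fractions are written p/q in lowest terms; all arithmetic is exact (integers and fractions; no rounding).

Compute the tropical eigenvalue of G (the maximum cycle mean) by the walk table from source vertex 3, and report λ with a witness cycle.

q=0: [-∞, -∞, 0, -∞]
q=1: [-18, -∞, -∞, -8]
q=2: [-21, 0, -1, -27]
q=3: [-5, -19, -16, -6]
q=4: [-19, 2, 1, -24]
Optimal cycle mean attained by: cycle 2->4->2, total (-6) + 8, length 2.
Answer: λ = 1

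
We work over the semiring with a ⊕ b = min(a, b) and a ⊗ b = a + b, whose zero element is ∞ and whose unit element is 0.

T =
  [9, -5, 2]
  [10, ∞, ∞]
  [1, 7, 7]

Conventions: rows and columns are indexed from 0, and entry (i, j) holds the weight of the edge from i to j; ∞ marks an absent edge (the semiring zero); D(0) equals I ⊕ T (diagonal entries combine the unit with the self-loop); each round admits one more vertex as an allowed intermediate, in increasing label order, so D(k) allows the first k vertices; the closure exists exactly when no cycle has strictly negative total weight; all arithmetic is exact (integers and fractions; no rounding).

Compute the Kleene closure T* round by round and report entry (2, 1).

D(0):
  [0, -5, 2]
  [10, 0, ∞]
  [1, 7, 0]
D(1):
  [0, -5, 2]
  [10, 0, 12]
  [1, -4, 0]
D(2):
  [0, -5, 2]
  [10, 0, 12]
  [1, -4, 0]
D(3):
  [0, -5, 2]
  [10, 0, 12]
  [1, -4, 0]
Answer: T*[2][1] = -4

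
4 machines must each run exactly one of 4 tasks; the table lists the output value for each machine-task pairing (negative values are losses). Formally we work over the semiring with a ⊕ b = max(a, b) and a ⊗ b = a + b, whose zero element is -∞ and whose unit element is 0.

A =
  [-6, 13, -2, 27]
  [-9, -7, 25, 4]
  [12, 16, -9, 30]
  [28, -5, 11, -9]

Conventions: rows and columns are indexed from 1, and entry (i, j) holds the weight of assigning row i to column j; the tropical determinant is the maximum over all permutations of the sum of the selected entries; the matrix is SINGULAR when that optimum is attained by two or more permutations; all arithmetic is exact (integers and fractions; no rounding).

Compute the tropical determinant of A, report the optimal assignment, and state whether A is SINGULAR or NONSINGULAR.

σ = (1, 2, 3, 4): (-6) + (-7) + (-9) + (-9) = -31
σ = (1, 2, 4, 3): (-6) + (-7) + 30 + 11 = 28
σ = (1, 3, 2, 4): (-6) + 25 + 16 + (-9) = 26
σ = (1, 3, 4, 2): (-6) + 25 + 30 + (-5) = 44
σ = (1, 4, 2, 3): (-6) + 4 + 16 + 11 = 25
σ = (1, 4, 3, 2): (-6) + 4 + (-9) + (-5) = -16
σ = (2, 1, 3, 4): 13 + (-9) + (-9) + (-9) = -14
σ = (2, 1, 4, 3): 13 + (-9) + 30 + 11 = 45
σ = (2, 3, 1, 4): 13 + 25 + 12 + (-9) = 41
σ = (2, 3, 4, 1): 13 + 25 + 30 + 28 = 96
σ = (2, 4, 1, 3): 13 + 4 + 12 + 11 = 40
σ = (2, 4, 3, 1): 13 + 4 + (-9) + 28 = 36
σ = (3, 1, 2, 4): (-2) + (-9) + 16 + (-9) = -4
σ = (3, 1, 4, 2): (-2) + (-9) + 30 + (-5) = 14
σ = (3, 2, 1, 4): (-2) + (-7) + 12 + (-9) = -6
σ = (3, 2, 4, 1): (-2) + (-7) + 30 + 28 = 49
σ = (3, 4, 1, 2): (-2) + 4 + 12 + (-5) = 9
σ = (3, 4, 2, 1): (-2) + 4 + 16 + 28 = 46
σ = (4, 1, 2, 3): 27 + (-9) + 16 + 11 = 45
σ = (4, 1, 3, 2): 27 + (-9) + (-9) + (-5) = 4
σ = (4, 2, 1, 3): 27 + (-7) + 12 + 11 = 43
σ = (4, 2, 3, 1): 27 + (-7) + (-9) + 28 = 39
σ = (4, 3, 1, 2): 27 + 25 + 12 + (-5) = 59
σ = (4, 3, 2, 1): 27 + 25 + 16 + 28 = 96
Optimal value attained by: σ = (2, 3, 4, 1).
Answer: det⊕(A) = 96; verdict: SINGULAR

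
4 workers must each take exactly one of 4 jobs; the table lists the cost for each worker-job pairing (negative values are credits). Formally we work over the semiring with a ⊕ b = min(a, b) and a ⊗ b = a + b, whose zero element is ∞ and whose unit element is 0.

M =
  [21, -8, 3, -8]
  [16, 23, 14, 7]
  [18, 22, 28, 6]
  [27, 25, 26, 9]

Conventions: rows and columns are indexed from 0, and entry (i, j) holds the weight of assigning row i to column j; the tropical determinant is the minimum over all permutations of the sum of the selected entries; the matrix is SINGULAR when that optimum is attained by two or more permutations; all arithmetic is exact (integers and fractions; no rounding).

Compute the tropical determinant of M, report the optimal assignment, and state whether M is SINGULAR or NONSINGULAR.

σ = (0, 1, 2, 3): 21 + 23 + 28 + 9 = 81
σ = (0, 1, 3, 2): 21 + 23 + 6 + 26 = 76
σ = (0, 2, 1, 3): 21 + 14 + 22 + 9 = 66
σ = (0, 2, 3, 1): 21 + 14 + 6 + 25 = 66
σ = (0, 3, 1, 2): 21 + 7 + 22 + 26 = 76
σ = (0, 3, 2, 1): 21 + 7 + 28 + 25 = 81
σ = (1, 0, 2, 3): (-8) + 16 + 28 + 9 = 45
σ = (1, 0, 3, 2): (-8) + 16 + 6 + 26 = 40
σ = (1, 2, 0, 3): (-8) + 14 + 18 + 9 = 33
σ = (1, 2, 3, 0): (-8) + 14 + 6 + 27 = 39
σ = (1, 3, 0, 2): (-8) + 7 + 18 + 26 = 43
σ = (1, 3, 2, 0): (-8) + 7 + 28 + 27 = 54
σ = (2, 0, 1, 3): 3 + 16 + 22 + 9 = 50
σ = (2, 0, 3, 1): 3 + 16 + 6 + 25 = 50
σ = (2, 1, 0, 3): 3 + 23 + 18 + 9 = 53
σ = (2, 1, 3, 0): 3 + 23 + 6 + 27 = 59
σ = (2, 3, 0, 1): 3 + 7 + 18 + 25 = 53
σ = (2, 3, 1, 0): 3 + 7 + 22 + 27 = 59
σ = (3, 0, 1, 2): (-8) + 16 + 22 + 26 = 56
σ = (3, 0, 2, 1): (-8) + 16 + 28 + 25 = 61
σ = (3, 1, 0, 2): (-8) + 23 + 18 + 26 = 59
σ = (3, 1, 2, 0): (-8) + 23 + 28 + 27 = 70
σ = (3, 2, 0, 1): (-8) + 14 + 18 + 25 = 49
σ = (3, 2, 1, 0): (-8) + 14 + 22 + 27 = 55
Optimal value attained by: σ = (1, 2, 0, 3).
Answer: det⊕(M) = 33; verdict: NONSINGULAR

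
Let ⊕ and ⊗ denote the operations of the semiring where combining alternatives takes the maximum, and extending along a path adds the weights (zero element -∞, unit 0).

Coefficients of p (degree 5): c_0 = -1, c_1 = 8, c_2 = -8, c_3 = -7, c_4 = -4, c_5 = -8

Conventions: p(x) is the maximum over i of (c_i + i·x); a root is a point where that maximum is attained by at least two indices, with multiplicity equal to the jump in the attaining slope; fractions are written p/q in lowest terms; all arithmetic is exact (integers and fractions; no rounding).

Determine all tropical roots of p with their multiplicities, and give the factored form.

hull edge (i=0, c=-1) to (i=1, c=8): slope 9, span 1
hull edge (i=1, c=8) to (i=5, c=-8): slope -4, span 4
Factored form: p(x) = -8 ⊗ (x ⊕ (-9)) ⊗ (x ⊕ 4) ⊗ (x ⊕ 4) ⊗ (x ⊕ 4) ⊗ (x ⊕ 4)
Answer: roots = -9 (mult 1), 4 (mult 4)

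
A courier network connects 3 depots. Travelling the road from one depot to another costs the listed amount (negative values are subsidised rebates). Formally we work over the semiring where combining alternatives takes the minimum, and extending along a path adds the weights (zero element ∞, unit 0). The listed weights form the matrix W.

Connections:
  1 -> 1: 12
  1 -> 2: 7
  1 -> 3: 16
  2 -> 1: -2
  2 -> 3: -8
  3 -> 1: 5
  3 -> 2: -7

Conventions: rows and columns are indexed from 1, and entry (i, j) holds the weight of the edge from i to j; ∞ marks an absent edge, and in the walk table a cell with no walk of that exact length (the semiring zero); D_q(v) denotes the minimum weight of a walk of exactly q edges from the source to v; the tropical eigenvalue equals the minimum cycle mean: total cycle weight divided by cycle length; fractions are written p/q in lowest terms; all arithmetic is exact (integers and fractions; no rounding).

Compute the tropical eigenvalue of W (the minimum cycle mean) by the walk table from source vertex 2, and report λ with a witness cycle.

q=0: [∞, 0, ∞]
q=1: [-2, ∞, -8]
q=2: [-3, -15, 14]
q=3: [-17, 4, -23]
Optimal cycle mean attained by: cycle 2->3->2, total (-8) + (-7), length 2.
Answer: λ = -15/2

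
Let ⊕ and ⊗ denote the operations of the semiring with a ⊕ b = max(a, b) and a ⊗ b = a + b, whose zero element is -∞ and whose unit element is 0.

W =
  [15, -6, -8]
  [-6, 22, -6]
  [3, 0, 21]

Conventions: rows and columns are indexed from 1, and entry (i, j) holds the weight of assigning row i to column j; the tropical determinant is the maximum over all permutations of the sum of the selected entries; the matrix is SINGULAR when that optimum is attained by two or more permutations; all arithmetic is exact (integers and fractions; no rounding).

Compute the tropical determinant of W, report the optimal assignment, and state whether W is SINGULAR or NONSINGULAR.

σ = (1, 2, 3): 15 + 22 + 21 = 58
σ = (1, 3, 2): 15 + (-6) + 0 = 9
σ = (2, 1, 3): (-6) + (-6) + 21 = 9
σ = (2, 3, 1): (-6) + (-6) + 3 = -9
σ = (3, 1, 2): (-8) + (-6) + 0 = -14
σ = (3, 2, 1): (-8) + 22 + 3 = 17
Optimal value attained by: σ = (1, 2, 3).
Answer: det⊕(W) = 58; verdict: NONSINGULAR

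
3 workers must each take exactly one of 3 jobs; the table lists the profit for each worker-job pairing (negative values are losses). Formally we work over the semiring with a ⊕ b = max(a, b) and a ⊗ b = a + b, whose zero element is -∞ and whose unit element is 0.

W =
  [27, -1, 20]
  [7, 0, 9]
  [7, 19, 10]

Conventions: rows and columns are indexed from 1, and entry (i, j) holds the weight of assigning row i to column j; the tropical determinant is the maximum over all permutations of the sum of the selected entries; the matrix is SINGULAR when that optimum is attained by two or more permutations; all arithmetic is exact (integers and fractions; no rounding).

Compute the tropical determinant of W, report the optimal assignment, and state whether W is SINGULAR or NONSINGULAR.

σ = (1, 2, 3): 27 + 0 + 10 = 37
σ = (1, 3, 2): 27 + 9 + 19 = 55
σ = (2, 1, 3): (-1) + 7 + 10 = 16
σ = (2, 3, 1): (-1) + 9 + 7 = 15
σ = (3, 1, 2): 20 + 7 + 19 = 46
σ = (3, 2, 1): 20 + 0 + 7 = 27
Optimal value attained by: σ = (1, 3, 2).
Answer: det⊕(W) = 55; verdict: NONSINGULAR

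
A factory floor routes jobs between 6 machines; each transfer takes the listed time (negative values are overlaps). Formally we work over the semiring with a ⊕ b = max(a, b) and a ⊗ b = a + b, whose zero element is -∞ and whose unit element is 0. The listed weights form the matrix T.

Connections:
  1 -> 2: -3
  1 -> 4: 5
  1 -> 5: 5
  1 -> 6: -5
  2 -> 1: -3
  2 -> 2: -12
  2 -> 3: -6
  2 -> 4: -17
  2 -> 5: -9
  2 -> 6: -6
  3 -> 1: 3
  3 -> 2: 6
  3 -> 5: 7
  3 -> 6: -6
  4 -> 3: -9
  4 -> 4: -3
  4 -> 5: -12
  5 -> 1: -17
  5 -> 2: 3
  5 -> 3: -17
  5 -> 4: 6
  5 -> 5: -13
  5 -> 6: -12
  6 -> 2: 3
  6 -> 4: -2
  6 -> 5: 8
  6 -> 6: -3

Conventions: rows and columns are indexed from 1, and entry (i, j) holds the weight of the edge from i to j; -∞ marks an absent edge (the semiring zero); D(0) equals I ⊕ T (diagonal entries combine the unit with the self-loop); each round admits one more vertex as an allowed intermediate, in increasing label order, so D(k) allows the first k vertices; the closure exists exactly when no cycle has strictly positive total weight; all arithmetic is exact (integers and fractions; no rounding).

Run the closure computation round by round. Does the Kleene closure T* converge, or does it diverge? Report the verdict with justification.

D(0):
  [0, -3, -∞, 5, 5, -5]
  [-3, 0, -6, -17, -9, -6]
  [3, 6, 0, -∞, 7, -6]
  [-∞, -∞, -9, 0, -12, -∞]
  [-17, 3, -17, 6, 0, -12]
  [-∞, 3, -∞, -2, 8, 0]
D(1):
  [0, -3, -∞, 5, 5, -5]
  [-3, 0, -6, 2, 2, -6]
  [3, 6, 0, 8, 8, -2]
  [-∞, -∞, -9, 0, -12, -∞]
  [-17, 3, -17, 6, 0, -12]
  [-∞, 3, -∞, -2, 8, 0]
Detection: at round 2, diagonal entry (5, 5) turns strictly positive.
Key observation: the cycle 5->2->1->5 has total weight 3 + (-3) + 5, which is strictly positive.
Answer: DIVERGES — positive cycle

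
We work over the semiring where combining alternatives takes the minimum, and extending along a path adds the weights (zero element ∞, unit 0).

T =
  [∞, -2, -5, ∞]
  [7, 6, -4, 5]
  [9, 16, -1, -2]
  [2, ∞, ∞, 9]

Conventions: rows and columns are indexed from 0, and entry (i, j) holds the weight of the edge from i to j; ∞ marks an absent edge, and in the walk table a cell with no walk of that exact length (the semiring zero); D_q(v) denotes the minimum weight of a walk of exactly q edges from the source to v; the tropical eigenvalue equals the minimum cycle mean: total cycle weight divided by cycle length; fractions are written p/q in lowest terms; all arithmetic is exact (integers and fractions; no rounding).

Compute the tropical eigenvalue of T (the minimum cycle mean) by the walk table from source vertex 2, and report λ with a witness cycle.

q=0: [∞, ∞, 0, ∞]
q=1: [9, 16, -1, -2]
q=2: [0, 7, -2, -3]
q=3: [-1, -2, -5, -4]
q=4: [-2, -3, -6, -7]
Optimal cycle mean attained by: cycle 0->2->3->0, total (-5) + (-2) + 2, length 3.
Answer: λ = -5/3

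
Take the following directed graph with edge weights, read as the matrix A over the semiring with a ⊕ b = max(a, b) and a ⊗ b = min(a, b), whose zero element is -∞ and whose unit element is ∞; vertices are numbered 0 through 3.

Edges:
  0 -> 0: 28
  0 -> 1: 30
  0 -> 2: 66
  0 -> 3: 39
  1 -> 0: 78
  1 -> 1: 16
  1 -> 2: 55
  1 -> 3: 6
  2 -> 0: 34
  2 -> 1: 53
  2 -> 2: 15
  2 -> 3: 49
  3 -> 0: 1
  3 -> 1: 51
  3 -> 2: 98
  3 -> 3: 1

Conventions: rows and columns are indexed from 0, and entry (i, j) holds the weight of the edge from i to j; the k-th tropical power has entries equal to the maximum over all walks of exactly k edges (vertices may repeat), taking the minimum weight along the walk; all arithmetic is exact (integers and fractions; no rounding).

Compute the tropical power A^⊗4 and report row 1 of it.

A^⊗2:
  [34, 53, 39, 49]
  [34, 53, 66, 49]
  [53, 49, 53, 34]
  [51, 53, 51, 49]
A^⊗3:
  [53, 49, 53, 39]
  [53, 53, 53, 49]
  [49, 53, 53, 49]
  [53, 51, 53, 49]
A^⊗4:
  [49, 53, 53, 49]
  [53, 53, 53, 49]
  [53, 53, 53, 49]
  [51, 53, 53, 49]
Answer: row 1 of A^⊗4 = [53, 53, 53, 49]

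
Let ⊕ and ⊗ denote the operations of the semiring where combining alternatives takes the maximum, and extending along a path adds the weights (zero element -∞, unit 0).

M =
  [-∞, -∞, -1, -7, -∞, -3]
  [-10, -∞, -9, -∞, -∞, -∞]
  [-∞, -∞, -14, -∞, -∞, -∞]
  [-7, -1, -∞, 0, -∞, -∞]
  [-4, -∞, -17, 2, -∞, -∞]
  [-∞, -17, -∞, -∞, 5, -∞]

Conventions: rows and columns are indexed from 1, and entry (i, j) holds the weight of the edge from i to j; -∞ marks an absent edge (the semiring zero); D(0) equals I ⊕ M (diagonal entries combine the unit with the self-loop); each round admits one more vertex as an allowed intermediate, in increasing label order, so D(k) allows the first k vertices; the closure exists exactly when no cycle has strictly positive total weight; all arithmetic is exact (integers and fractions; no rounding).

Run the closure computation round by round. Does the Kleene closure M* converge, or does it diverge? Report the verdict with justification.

D(0):
  [0, -∞, -1, -7, -∞, -3]
  [-10, 0, -9, -∞, -∞, -∞]
  [-∞, -∞, 0, -∞, -∞, -∞]
  [-7, -1, -∞, 0, -∞, -∞]
  [-4, -∞, -17, 2, 0, -∞]
  [-∞, -17, -∞, -∞, 5, 0]
D(1):
  [0, -∞, -1, -7, -∞, -3]
  [-10, 0, -9, -17, -∞, -13]
  [-∞, -∞, 0, -∞, -∞, -∞]
  [-7, -1, -8, 0, -∞, -10]
  [-4, -∞, -5, 2, 0, -7]
  [-∞, -17, -∞, -∞, 5, 0]
D(2):
  [0, -∞, -1, -7, -∞, -3]
  [-10, 0, -9, -17, -∞, -13]
  [-∞, -∞, 0, -∞, -∞, -∞]
  [-7, -1, -8, 0, -∞, -10]
  [-4, -∞, -5, 2, 0, -7]
  [-27, -17, -26, -34, 5, 0]
D(3):
  [0, -∞, -1, -7, -∞, -3]
  [-10, 0, -9, -17, -∞, -13]
  [-∞, -∞, 0, -∞, -∞, -∞]
  [-7, -1, -8, 0, -∞, -10]
  [-4, -∞, -5, 2, 0, -7]
  [-27, -17, -26, -34, 5, 0]
D(4):
  [0, -8, -1, -7, -∞, -3]
  [-10, 0, -9, -17, -∞, -13]
  [-∞, -∞, 0, -∞, -∞, -∞]
  [-7, -1, -8, 0, -∞, -10]
  [-4, 1, -5, 2, 0, -7]
  [-27, -17, -26, -34, 5, 0]
D(5):
  [0, -8, -1, -7, -∞, -3]
  [-10, 0, -9, -17, -∞, -13]
  [-∞, -∞, 0, -∞, -∞, -∞]
  [-7, -1, -8, 0, -∞, -10]
  [-4, 1, -5, 2, 0, -7]
  [1, 6, 0, 7, 5, 0]
D(6):
  [0, 3, -1, 4, 2, -3]
  [-10, 0, -9, -6, -8, -13]
  [-∞, -∞, 0, -∞, -∞, -∞]
  [-7, -1, -8, 0, -5, -10]
  [-4, 1, -5, 2, 0, -7]
  [1, 6, 0, 7, 5, 0]
Key observation: every diagonal entry stays at the unit through all rounds, so no improving cycle exists.
Answer: CONVERGES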